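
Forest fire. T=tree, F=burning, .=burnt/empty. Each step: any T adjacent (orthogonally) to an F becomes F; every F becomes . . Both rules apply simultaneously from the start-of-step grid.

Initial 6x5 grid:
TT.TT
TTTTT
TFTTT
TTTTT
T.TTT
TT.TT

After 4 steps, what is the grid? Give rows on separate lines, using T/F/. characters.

Step 1: 4 trees catch fire, 1 burn out
  TT.TT
  TFTTT
  F.FTT
  TFTTT
  T.TTT
  TT.TT
Step 2: 6 trees catch fire, 4 burn out
  TF.TT
  F.FTT
  ...FT
  F.FTT
  T.TTT
  TT.TT
Step 3: 6 trees catch fire, 6 burn out
  F..TT
  ...FT
  ....F
  ...FT
  F.FTT
  TT.TT
Step 4: 5 trees catch fire, 6 burn out
  ...FT
  ....F
  .....
  ....F
  ...FT
  FT.TT

...FT
....F
.....
....F
...FT
FT.TT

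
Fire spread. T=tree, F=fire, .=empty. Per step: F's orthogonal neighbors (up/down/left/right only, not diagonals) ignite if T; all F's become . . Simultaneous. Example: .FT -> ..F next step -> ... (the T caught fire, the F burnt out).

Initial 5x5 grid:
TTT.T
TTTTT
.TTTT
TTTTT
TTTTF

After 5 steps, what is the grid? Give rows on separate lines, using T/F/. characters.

Step 1: 2 trees catch fire, 1 burn out
  TTT.T
  TTTTT
  .TTTT
  TTTTF
  TTTF.
Step 2: 3 trees catch fire, 2 burn out
  TTT.T
  TTTTT
  .TTTF
  TTTF.
  TTF..
Step 3: 4 trees catch fire, 3 burn out
  TTT.T
  TTTTF
  .TTF.
  TTF..
  TF...
Step 4: 5 trees catch fire, 4 burn out
  TTT.F
  TTTF.
  .TF..
  TF...
  F....
Step 5: 3 trees catch fire, 5 burn out
  TTT..
  TTF..
  .F...
  F....
  .....

TTT..
TTF..
.F...
F....
.....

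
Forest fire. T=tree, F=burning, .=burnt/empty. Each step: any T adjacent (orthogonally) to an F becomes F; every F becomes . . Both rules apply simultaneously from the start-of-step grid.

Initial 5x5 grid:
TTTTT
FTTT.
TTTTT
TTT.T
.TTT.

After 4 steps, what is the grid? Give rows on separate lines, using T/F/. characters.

Step 1: 3 trees catch fire, 1 burn out
  FTTTT
  .FTT.
  FTTTT
  TTT.T
  .TTT.
Step 2: 4 trees catch fire, 3 burn out
  .FTTT
  ..FT.
  .FTTT
  FTT.T
  .TTT.
Step 3: 4 trees catch fire, 4 burn out
  ..FTT
  ...F.
  ..FTT
  .FT.T
  .TTT.
Step 4: 4 trees catch fire, 4 burn out
  ...FT
  .....
  ...FT
  ..F.T
  .FTT.

...FT
.....
...FT
..F.T
.FTT.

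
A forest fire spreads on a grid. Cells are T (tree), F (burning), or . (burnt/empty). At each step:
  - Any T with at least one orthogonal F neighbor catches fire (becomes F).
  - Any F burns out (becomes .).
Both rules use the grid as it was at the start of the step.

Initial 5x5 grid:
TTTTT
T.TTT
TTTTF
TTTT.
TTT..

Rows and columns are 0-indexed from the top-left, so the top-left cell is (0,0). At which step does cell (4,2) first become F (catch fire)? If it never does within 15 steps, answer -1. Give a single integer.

Step 1: cell (4,2)='T' (+2 fires, +1 burnt)
Step 2: cell (4,2)='T' (+4 fires, +2 burnt)
Step 3: cell (4,2)='T' (+4 fires, +4 burnt)
Step 4: cell (4,2)='F' (+4 fires, +4 burnt)
  -> target ignites at step 4
Step 5: cell (4,2)='.' (+4 fires, +4 burnt)
Step 6: cell (4,2)='.' (+2 fires, +4 burnt)
Step 7: cell (4,2)='.' (+0 fires, +2 burnt)
  fire out at step 7

4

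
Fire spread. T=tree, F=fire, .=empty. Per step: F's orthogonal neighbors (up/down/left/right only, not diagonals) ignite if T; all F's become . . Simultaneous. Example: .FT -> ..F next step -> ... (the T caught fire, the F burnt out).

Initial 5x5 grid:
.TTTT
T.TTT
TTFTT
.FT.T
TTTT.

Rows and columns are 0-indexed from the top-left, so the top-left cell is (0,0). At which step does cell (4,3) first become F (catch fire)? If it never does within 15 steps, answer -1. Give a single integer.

Step 1: cell (4,3)='T' (+5 fires, +2 burnt)
Step 2: cell (4,3)='T' (+6 fires, +5 burnt)
Step 3: cell (4,3)='F' (+6 fires, +6 burnt)
  -> target ignites at step 3
Step 4: cell (4,3)='.' (+1 fires, +6 burnt)
Step 5: cell (4,3)='.' (+0 fires, +1 burnt)
  fire out at step 5

3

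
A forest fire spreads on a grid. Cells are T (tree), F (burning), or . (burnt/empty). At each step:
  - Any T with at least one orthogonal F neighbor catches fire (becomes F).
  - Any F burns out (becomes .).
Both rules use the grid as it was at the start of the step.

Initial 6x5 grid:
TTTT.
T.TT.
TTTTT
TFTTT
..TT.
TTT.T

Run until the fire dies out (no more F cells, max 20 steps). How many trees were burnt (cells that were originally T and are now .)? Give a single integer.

Answer: 21

Derivation:
Step 1: +3 fires, +1 burnt (F count now 3)
Step 2: +4 fires, +3 burnt (F count now 4)
Step 3: +6 fires, +4 burnt (F count now 6)
Step 4: +5 fires, +6 burnt (F count now 5)
Step 5: +3 fires, +5 burnt (F count now 3)
Step 6: +0 fires, +3 burnt (F count now 0)
Fire out after step 6
Initially T: 22, now '.': 29
Total burnt (originally-T cells now '.'): 21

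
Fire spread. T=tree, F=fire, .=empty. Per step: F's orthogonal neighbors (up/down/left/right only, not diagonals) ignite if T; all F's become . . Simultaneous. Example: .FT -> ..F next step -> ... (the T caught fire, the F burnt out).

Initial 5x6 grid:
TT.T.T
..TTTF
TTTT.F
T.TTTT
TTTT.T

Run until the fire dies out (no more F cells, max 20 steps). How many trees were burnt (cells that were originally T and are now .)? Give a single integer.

Step 1: +3 fires, +2 burnt (F count now 3)
Step 2: +3 fires, +3 burnt (F count now 3)
Step 3: +4 fires, +3 burnt (F count now 4)
Step 4: +3 fires, +4 burnt (F count now 3)
Step 5: +2 fires, +3 burnt (F count now 2)
Step 6: +2 fires, +2 burnt (F count now 2)
Step 7: +2 fires, +2 burnt (F count now 2)
Step 8: +0 fires, +2 burnt (F count now 0)
Fire out after step 8
Initially T: 21, now '.': 28
Total burnt (originally-T cells now '.'): 19

Answer: 19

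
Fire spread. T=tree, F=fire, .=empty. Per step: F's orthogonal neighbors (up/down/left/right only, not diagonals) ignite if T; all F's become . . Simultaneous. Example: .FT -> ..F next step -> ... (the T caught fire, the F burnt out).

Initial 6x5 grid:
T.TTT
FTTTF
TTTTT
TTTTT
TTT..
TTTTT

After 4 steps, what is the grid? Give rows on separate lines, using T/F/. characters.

Step 1: 6 trees catch fire, 2 burn out
  F.TTF
  .FTF.
  FTTTF
  TTTTT
  TTT..
  TTTTT
Step 2: 6 trees catch fire, 6 burn out
  ..TF.
  ..F..
  .FTF.
  FTTTF
  TTT..
  TTTTT
Step 3: 5 trees catch fire, 6 burn out
  ..F..
  .....
  ..F..
  .FTF.
  FTT..
  TTTTT
Step 4: 3 trees catch fire, 5 burn out
  .....
  .....
  .....
  ..F..
  .FT..
  FTTTT

.....
.....
.....
..F..
.FT..
FTTTT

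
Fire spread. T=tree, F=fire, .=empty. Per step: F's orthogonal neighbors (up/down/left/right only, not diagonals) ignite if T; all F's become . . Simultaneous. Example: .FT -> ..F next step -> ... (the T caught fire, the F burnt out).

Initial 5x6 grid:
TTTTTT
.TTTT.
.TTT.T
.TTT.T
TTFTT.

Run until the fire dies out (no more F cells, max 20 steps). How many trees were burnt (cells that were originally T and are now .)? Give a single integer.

Step 1: +3 fires, +1 burnt (F count now 3)
Step 2: +5 fires, +3 burnt (F count now 5)
Step 3: +3 fires, +5 burnt (F count now 3)
Step 4: +3 fires, +3 burnt (F count now 3)
Step 5: +3 fires, +3 burnt (F count now 3)
Step 6: +2 fires, +3 burnt (F count now 2)
Step 7: +1 fires, +2 burnt (F count now 1)
Step 8: +0 fires, +1 burnt (F count now 0)
Fire out after step 8
Initially T: 22, now '.': 28
Total burnt (originally-T cells now '.'): 20

Answer: 20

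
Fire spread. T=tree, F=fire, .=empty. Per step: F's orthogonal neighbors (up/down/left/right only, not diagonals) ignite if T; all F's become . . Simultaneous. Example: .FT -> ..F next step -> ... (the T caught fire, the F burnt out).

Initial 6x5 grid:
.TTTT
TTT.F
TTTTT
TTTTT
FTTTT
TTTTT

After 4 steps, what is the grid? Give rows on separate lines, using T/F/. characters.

Step 1: 5 trees catch fire, 2 burn out
  .TTTF
  TTT..
  TTTTF
  FTTTT
  .FTTT
  FTTTT
Step 2: 7 trees catch fire, 5 burn out
  .TTF.
  TTT..
  FTTF.
  .FTTF
  ..FTT
  .FTTT
Step 3: 9 trees catch fire, 7 burn out
  .TF..
  FTT..
  .FF..
  ..FF.
  ...FF
  ..FTT
Step 4: 5 trees catch fire, 9 burn out
  .F...
  .FF..
  .....
  .....
  .....
  ...FF

.F...
.FF..
.....
.....
.....
...FF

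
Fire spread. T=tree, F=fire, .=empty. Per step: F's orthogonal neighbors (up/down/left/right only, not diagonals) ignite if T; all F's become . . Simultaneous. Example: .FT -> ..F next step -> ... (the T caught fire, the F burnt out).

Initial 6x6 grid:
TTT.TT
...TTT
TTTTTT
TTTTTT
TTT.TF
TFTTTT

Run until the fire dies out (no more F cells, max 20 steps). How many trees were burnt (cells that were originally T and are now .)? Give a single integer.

Step 1: +6 fires, +2 burnt (F count now 6)
Step 2: +7 fires, +6 burnt (F count now 7)
Step 3: +6 fires, +7 burnt (F count now 6)
Step 4: +5 fires, +6 burnt (F count now 5)
Step 5: +2 fires, +5 burnt (F count now 2)
Step 6: +0 fires, +2 burnt (F count now 0)
Fire out after step 6
Initially T: 29, now '.': 33
Total burnt (originally-T cells now '.'): 26

Answer: 26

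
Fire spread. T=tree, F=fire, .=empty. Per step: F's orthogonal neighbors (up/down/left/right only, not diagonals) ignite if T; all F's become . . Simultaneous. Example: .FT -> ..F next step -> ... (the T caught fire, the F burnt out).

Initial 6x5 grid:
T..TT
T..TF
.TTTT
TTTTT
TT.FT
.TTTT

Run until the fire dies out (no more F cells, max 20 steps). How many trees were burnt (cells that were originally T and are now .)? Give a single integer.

Answer: 19

Derivation:
Step 1: +6 fires, +2 burnt (F count now 6)
Step 2: +6 fires, +6 burnt (F count now 6)
Step 3: +3 fires, +6 burnt (F count now 3)
Step 4: +3 fires, +3 burnt (F count now 3)
Step 5: +1 fires, +3 burnt (F count now 1)
Step 6: +0 fires, +1 burnt (F count now 0)
Fire out after step 6
Initially T: 21, now '.': 28
Total burnt (originally-T cells now '.'): 19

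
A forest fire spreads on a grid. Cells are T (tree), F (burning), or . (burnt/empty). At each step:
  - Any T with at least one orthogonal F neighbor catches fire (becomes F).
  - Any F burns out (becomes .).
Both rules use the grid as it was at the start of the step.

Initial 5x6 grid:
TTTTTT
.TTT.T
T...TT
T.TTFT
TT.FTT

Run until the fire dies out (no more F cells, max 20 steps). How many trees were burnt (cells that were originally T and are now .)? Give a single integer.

Answer: 17

Derivation:
Step 1: +4 fires, +2 burnt (F count now 4)
Step 2: +3 fires, +4 burnt (F count now 3)
Step 3: +1 fires, +3 burnt (F count now 1)
Step 4: +1 fires, +1 burnt (F count now 1)
Step 5: +1 fires, +1 burnt (F count now 1)
Step 6: +1 fires, +1 burnt (F count now 1)
Step 7: +2 fires, +1 burnt (F count now 2)
Step 8: +2 fires, +2 burnt (F count now 2)
Step 9: +2 fires, +2 burnt (F count now 2)
Step 10: +0 fires, +2 burnt (F count now 0)
Fire out after step 10
Initially T: 21, now '.': 26
Total burnt (originally-T cells now '.'): 17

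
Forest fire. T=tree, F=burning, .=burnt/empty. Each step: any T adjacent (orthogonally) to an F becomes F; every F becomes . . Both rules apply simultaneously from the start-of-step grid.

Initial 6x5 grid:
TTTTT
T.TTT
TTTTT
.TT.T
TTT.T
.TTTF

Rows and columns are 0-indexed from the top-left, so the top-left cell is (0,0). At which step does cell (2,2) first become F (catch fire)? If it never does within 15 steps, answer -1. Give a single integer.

Step 1: cell (2,2)='T' (+2 fires, +1 burnt)
Step 2: cell (2,2)='T' (+2 fires, +2 burnt)
Step 3: cell (2,2)='T' (+3 fires, +2 burnt)
Step 4: cell (2,2)='T' (+4 fires, +3 burnt)
Step 5: cell (2,2)='F' (+5 fires, +4 burnt)
  -> target ignites at step 5
Step 6: cell (2,2)='.' (+3 fires, +5 burnt)
Step 7: cell (2,2)='.' (+2 fires, +3 burnt)
Step 8: cell (2,2)='.' (+2 fires, +2 burnt)
Step 9: cell (2,2)='.' (+1 fires, +2 burnt)
Step 10: cell (2,2)='.' (+0 fires, +1 burnt)
  fire out at step 10

5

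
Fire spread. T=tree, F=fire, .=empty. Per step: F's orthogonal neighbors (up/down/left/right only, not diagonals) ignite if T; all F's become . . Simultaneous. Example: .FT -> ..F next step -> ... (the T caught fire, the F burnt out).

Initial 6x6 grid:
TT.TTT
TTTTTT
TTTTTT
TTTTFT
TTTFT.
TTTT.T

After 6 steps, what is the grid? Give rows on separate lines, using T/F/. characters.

Step 1: 6 trees catch fire, 2 burn out
  TT.TTT
  TTTTTT
  TTTTFT
  TTTF.F
  TTF.F.
  TTTF.T
Step 2: 6 trees catch fire, 6 burn out
  TT.TTT
  TTTTFT
  TTTF.F
  TTF...
  TF....
  TTF..T
Step 3: 7 trees catch fire, 6 burn out
  TT.TFT
  TTTF.F
  TTF...
  TF....
  F.....
  TF...T
Step 4: 6 trees catch fire, 7 burn out
  TT.F.F
  TTF...
  TF....
  F.....
  ......
  F....T
Step 5: 2 trees catch fire, 6 burn out
  TT....
  TF....
  F.....
  ......
  ......
  .....T
Step 6: 2 trees catch fire, 2 burn out
  TF....
  F.....
  ......
  ......
  ......
  .....T

TF....
F.....
......
......
......
.....T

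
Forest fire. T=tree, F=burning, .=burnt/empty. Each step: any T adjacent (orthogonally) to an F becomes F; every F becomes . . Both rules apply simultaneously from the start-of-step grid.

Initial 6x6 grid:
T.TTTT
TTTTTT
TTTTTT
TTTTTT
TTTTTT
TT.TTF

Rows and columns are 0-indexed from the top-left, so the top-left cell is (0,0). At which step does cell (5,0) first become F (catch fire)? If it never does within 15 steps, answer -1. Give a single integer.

Step 1: cell (5,0)='T' (+2 fires, +1 burnt)
Step 2: cell (5,0)='T' (+3 fires, +2 burnt)
Step 3: cell (5,0)='T' (+3 fires, +3 burnt)
Step 4: cell (5,0)='T' (+4 fires, +3 burnt)
Step 5: cell (5,0)='T' (+5 fires, +4 burnt)
Step 6: cell (5,0)='T' (+6 fires, +5 burnt)
Step 7: cell (5,0)='F' (+5 fires, +6 burnt)
  -> target ignites at step 7
Step 8: cell (5,0)='.' (+3 fires, +5 burnt)
Step 9: cell (5,0)='.' (+1 fires, +3 burnt)
Step 10: cell (5,0)='.' (+1 fires, +1 burnt)
Step 11: cell (5,0)='.' (+0 fires, +1 burnt)
  fire out at step 11

7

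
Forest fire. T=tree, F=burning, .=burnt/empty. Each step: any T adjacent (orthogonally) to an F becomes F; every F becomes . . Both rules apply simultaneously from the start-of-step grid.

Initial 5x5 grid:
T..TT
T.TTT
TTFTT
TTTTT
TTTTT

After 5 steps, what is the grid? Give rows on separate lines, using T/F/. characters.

Step 1: 4 trees catch fire, 1 burn out
  T..TT
  T.FTT
  TF.FT
  TTFTT
  TTTTT
Step 2: 6 trees catch fire, 4 burn out
  T..TT
  T..FT
  F...F
  TF.FT
  TTFTT
Step 3: 7 trees catch fire, 6 burn out
  T..FT
  F...F
  .....
  F...F
  TF.FT
Step 4: 4 trees catch fire, 7 burn out
  F...F
  .....
  .....
  .....
  F...F
Step 5: 0 trees catch fire, 4 burn out
  .....
  .....
  .....
  .....
  .....

.....
.....
.....
.....
.....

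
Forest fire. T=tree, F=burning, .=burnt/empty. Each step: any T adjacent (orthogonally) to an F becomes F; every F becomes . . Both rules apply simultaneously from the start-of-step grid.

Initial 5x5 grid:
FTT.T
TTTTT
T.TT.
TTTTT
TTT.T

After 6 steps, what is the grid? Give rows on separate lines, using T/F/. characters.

Step 1: 2 trees catch fire, 1 burn out
  .FT.T
  FTTTT
  T.TT.
  TTTTT
  TTT.T
Step 2: 3 trees catch fire, 2 burn out
  ..F.T
  .FTTT
  F.TT.
  TTTTT
  TTT.T
Step 3: 2 trees catch fire, 3 burn out
  ....T
  ..FTT
  ..TT.
  FTTTT
  TTT.T
Step 4: 4 trees catch fire, 2 burn out
  ....T
  ...FT
  ..FT.
  .FTTT
  FTT.T
Step 5: 4 trees catch fire, 4 burn out
  ....T
  ....F
  ...F.
  ..FTT
  .FT.T
Step 6: 3 trees catch fire, 4 burn out
  ....F
  .....
  .....
  ...FT
  ..F.T

....F
.....
.....
...FT
..F.T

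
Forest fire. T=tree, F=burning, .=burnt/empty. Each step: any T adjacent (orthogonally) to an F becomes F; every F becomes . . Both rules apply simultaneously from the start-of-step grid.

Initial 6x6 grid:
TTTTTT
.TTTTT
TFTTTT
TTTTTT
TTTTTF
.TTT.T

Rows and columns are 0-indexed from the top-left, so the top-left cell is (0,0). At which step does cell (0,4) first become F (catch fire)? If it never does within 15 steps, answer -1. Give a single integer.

Step 1: cell (0,4)='T' (+7 fires, +2 burnt)
Step 2: cell (0,4)='T' (+9 fires, +7 burnt)
Step 3: cell (0,4)='T' (+10 fires, +9 burnt)
Step 4: cell (0,4)='T' (+4 fires, +10 burnt)
Step 5: cell (0,4)='F' (+1 fires, +4 burnt)
  -> target ignites at step 5
Step 6: cell (0,4)='.' (+0 fires, +1 burnt)
  fire out at step 6

5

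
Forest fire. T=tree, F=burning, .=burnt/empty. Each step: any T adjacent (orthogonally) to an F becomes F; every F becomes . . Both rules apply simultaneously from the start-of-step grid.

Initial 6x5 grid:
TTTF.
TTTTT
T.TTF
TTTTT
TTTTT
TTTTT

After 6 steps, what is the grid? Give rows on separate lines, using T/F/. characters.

Step 1: 5 trees catch fire, 2 burn out
  TTF..
  TTTFF
  T.TF.
  TTTTF
  TTTTT
  TTTTT
Step 2: 5 trees catch fire, 5 burn out
  TF...
  TTF..
  T.F..
  TTTF.
  TTTTF
  TTTTT
Step 3: 5 trees catch fire, 5 burn out
  F....
  TF...
  T....
  TTF..
  TTTF.
  TTTTF
Step 4: 4 trees catch fire, 5 burn out
  .....
  F....
  T....
  TF...
  TTF..
  TTTF.
Step 5: 4 trees catch fire, 4 burn out
  .....
  .....
  F....
  F....
  TF...
  TTF..
Step 6: 2 trees catch fire, 4 burn out
  .....
  .....
  .....
  .....
  F....
  TF...

.....
.....
.....
.....
F....
TF...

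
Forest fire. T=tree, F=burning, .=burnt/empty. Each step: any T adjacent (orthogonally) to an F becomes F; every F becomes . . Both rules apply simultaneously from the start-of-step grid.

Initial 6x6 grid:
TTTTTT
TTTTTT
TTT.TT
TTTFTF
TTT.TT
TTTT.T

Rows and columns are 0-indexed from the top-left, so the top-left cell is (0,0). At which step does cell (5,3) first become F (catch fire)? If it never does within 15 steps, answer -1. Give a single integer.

Step 1: cell (5,3)='T' (+4 fires, +2 burnt)
Step 2: cell (5,3)='T' (+7 fires, +4 burnt)
Step 3: cell (5,3)='T' (+7 fires, +7 burnt)
Step 4: cell (5,3)='F' (+8 fires, +7 burnt)
  -> target ignites at step 4
Step 5: cell (5,3)='.' (+4 fires, +8 burnt)
Step 6: cell (5,3)='.' (+1 fires, +4 burnt)
Step 7: cell (5,3)='.' (+0 fires, +1 burnt)
  fire out at step 7

4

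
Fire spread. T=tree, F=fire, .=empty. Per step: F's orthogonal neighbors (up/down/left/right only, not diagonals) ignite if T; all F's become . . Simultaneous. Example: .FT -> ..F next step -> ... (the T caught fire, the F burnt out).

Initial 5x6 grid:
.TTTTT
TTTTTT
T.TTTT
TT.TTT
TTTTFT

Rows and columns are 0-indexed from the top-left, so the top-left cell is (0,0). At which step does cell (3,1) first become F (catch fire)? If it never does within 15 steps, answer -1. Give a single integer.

Step 1: cell (3,1)='T' (+3 fires, +1 burnt)
Step 2: cell (3,1)='T' (+4 fires, +3 burnt)
Step 3: cell (3,1)='T' (+4 fires, +4 burnt)
Step 4: cell (3,1)='F' (+6 fires, +4 burnt)
  -> target ignites at step 4
Step 5: cell (3,1)='.' (+4 fires, +6 burnt)
Step 6: cell (3,1)='.' (+3 fires, +4 burnt)
Step 7: cell (3,1)='.' (+2 fires, +3 burnt)
Step 8: cell (3,1)='.' (+0 fires, +2 burnt)
  fire out at step 8

4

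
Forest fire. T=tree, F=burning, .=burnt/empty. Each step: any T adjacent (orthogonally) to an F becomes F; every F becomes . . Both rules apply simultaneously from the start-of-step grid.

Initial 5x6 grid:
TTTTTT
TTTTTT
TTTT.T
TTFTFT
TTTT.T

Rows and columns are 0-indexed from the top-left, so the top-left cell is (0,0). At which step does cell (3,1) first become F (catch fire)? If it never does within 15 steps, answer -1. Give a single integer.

Step 1: cell (3,1)='F' (+5 fires, +2 burnt)
  -> target ignites at step 1
Step 2: cell (3,1)='.' (+8 fires, +5 burnt)
Step 3: cell (3,1)='.' (+6 fires, +8 burnt)
Step 4: cell (3,1)='.' (+5 fires, +6 burnt)
Step 5: cell (3,1)='.' (+2 fires, +5 burnt)
Step 6: cell (3,1)='.' (+0 fires, +2 burnt)
  fire out at step 6

1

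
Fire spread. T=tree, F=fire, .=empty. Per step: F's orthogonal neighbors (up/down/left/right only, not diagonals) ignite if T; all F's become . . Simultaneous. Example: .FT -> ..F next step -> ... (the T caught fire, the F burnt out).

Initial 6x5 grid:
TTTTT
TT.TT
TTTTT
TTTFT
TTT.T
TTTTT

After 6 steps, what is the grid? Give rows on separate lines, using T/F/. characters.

Step 1: 3 trees catch fire, 1 burn out
  TTTTT
  TT.TT
  TTTFT
  TTF.F
  TTT.T
  TTTTT
Step 2: 6 trees catch fire, 3 burn out
  TTTTT
  TT.FT
  TTF.F
  TF...
  TTF.F
  TTTTT
Step 3: 7 trees catch fire, 6 burn out
  TTTFT
  TT..F
  TF...
  F....
  TF...
  TTFTF
Step 4: 7 trees catch fire, 7 burn out
  TTF.F
  TF...
  F....
  .....
  F....
  TF.F.
Step 5: 3 trees catch fire, 7 burn out
  TF...
  F....
  .....
  .....
  .....
  F....
Step 6: 1 trees catch fire, 3 burn out
  F....
  .....
  .....
  .....
  .....
  .....

F....
.....
.....
.....
.....
.....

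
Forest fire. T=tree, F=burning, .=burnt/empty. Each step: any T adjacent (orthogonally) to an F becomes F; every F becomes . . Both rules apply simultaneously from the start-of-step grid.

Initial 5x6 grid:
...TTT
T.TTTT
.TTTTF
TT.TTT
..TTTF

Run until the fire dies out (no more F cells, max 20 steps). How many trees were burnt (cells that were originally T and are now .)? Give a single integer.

Step 1: +4 fires, +2 burnt (F count now 4)
Step 2: +5 fires, +4 burnt (F count now 5)
Step 3: +5 fires, +5 burnt (F count now 5)
Step 4: +3 fires, +5 burnt (F count now 3)
Step 5: +1 fires, +3 burnt (F count now 1)
Step 6: +1 fires, +1 burnt (F count now 1)
Step 7: +0 fires, +1 burnt (F count now 0)
Fire out after step 7
Initially T: 20, now '.': 29
Total burnt (originally-T cells now '.'): 19

Answer: 19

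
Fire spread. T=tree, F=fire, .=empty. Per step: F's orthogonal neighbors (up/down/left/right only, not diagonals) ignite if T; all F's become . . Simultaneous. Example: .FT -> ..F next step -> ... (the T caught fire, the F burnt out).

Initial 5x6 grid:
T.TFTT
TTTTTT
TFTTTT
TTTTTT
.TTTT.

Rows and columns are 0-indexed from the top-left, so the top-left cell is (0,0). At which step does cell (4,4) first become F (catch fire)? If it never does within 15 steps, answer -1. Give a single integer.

Step 1: cell (4,4)='T' (+7 fires, +2 burnt)
Step 2: cell (4,4)='T' (+8 fires, +7 burnt)
Step 3: cell (4,4)='T' (+5 fires, +8 burnt)
Step 4: cell (4,4)='T' (+3 fires, +5 burnt)
Step 5: cell (4,4)='F' (+2 fires, +3 burnt)
  -> target ignites at step 5
Step 6: cell (4,4)='.' (+0 fires, +2 burnt)
  fire out at step 6

5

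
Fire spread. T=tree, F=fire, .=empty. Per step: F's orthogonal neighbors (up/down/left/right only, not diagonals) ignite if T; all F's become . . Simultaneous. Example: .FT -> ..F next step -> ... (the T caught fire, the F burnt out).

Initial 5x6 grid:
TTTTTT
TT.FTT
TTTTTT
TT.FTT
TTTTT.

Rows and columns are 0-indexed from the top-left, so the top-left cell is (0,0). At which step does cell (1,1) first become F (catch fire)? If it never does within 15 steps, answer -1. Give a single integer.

Step 1: cell (1,1)='T' (+5 fires, +2 burnt)
Step 2: cell (1,1)='T' (+8 fires, +5 burnt)
Step 3: cell (1,1)='T' (+5 fires, +8 burnt)
Step 4: cell (1,1)='F' (+5 fires, +5 burnt)
  -> target ignites at step 4
Step 5: cell (1,1)='.' (+2 fires, +5 burnt)
Step 6: cell (1,1)='.' (+0 fires, +2 burnt)
  fire out at step 6

4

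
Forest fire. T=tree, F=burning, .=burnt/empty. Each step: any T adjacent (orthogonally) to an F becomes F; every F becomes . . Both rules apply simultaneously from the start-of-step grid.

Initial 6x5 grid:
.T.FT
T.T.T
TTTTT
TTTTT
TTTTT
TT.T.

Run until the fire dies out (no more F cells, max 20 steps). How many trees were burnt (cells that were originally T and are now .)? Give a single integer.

Answer: 22

Derivation:
Step 1: +1 fires, +1 burnt (F count now 1)
Step 2: +1 fires, +1 burnt (F count now 1)
Step 3: +1 fires, +1 burnt (F count now 1)
Step 4: +2 fires, +1 burnt (F count now 2)
Step 5: +3 fires, +2 burnt (F count now 3)
Step 6: +4 fires, +3 burnt (F count now 4)
Step 7: +4 fires, +4 burnt (F count now 4)
Step 8: +3 fires, +4 burnt (F count now 3)
Step 9: +2 fires, +3 burnt (F count now 2)
Step 10: +1 fires, +2 burnt (F count now 1)
Step 11: +0 fires, +1 burnt (F count now 0)
Fire out after step 11
Initially T: 23, now '.': 29
Total burnt (originally-T cells now '.'): 22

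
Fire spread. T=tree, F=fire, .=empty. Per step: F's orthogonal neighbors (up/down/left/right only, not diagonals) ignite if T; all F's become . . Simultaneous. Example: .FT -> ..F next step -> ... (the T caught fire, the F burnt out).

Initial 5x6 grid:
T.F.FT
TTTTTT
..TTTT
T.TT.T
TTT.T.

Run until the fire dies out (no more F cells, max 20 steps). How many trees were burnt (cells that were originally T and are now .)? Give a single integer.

Answer: 19

Derivation:
Step 1: +3 fires, +2 burnt (F count now 3)
Step 2: +5 fires, +3 burnt (F count now 5)
Step 3: +4 fires, +5 burnt (F count now 4)
Step 4: +4 fires, +4 burnt (F count now 4)
Step 5: +1 fires, +4 burnt (F count now 1)
Step 6: +1 fires, +1 burnt (F count now 1)
Step 7: +1 fires, +1 burnt (F count now 1)
Step 8: +0 fires, +1 burnt (F count now 0)
Fire out after step 8
Initially T: 20, now '.': 29
Total burnt (originally-T cells now '.'): 19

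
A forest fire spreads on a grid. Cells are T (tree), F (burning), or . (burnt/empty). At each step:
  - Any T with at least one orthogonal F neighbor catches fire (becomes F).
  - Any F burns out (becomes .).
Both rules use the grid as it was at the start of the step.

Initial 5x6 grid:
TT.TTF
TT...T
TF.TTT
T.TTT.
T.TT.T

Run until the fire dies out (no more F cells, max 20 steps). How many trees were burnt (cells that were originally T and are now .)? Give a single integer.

Answer: 18

Derivation:
Step 1: +4 fires, +2 burnt (F count now 4)
Step 2: +5 fires, +4 burnt (F count now 5)
Step 3: +3 fires, +5 burnt (F count now 3)
Step 4: +2 fires, +3 burnt (F count now 2)
Step 5: +1 fires, +2 burnt (F count now 1)
Step 6: +2 fires, +1 burnt (F count now 2)
Step 7: +1 fires, +2 burnt (F count now 1)
Step 8: +0 fires, +1 burnt (F count now 0)
Fire out after step 8
Initially T: 19, now '.': 29
Total burnt (originally-T cells now '.'): 18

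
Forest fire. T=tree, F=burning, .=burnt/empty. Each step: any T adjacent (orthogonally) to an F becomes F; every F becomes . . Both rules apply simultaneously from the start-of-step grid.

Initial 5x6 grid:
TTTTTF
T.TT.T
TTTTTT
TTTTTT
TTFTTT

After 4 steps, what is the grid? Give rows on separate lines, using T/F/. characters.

Step 1: 5 trees catch fire, 2 burn out
  TTTTF.
  T.TT.F
  TTTTTT
  TTFTTT
  TF.FTT
Step 2: 7 trees catch fire, 5 burn out
  TTTF..
  T.TT..
  TTFTTF
  TF.FTT
  F...FT
Step 3: 10 trees catch fire, 7 burn out
  TTF...
  T.FF..
  TF.FF.
  F...FF
  .....F
Step 4: 2 trees catch fire, 10 burn out
  TF....
  T.....
  F.....
  ......
  ......

TF....
T.....
F.....
......
......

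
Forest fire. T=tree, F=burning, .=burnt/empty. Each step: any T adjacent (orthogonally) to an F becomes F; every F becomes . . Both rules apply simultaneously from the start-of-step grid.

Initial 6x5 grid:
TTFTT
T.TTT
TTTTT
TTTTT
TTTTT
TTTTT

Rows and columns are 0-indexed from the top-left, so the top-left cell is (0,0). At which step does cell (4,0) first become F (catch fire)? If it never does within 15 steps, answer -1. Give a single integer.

Step 1: cell (4,0)='T' (+3 fires, +1 burnt)
Step 2: cell (4,0)='T' (+4 fires, +3 burnt)
Step 3: cell (4,0)='T' (+5 fires, +4 burnt)
Step 4: cell (4,0)='T' (+5 fires, +5 burnt)
Step 5: cell (4,0)='T' (+5 fires, +5 burnt)
Step 6: cell (4,0)='F' (+4 fires, +5 burnt)
  -> target ignites at step 6
Step 7: cell (4,0)='.' (+2 fires, +4 burnt)
Step 8: cell (4,0)='.' (+0 fires, +2 burnt)
  fire out at step 8

6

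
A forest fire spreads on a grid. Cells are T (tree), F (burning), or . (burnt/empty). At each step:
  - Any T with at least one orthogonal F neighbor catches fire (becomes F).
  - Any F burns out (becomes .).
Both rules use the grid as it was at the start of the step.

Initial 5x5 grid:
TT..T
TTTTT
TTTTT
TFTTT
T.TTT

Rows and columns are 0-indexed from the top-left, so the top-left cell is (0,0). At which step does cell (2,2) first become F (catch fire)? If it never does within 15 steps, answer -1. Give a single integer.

Step 1: cell (2,2)='T' (+3 fires, +1 burnt)
Step 2: cell (2,2)='F' (+6 fires, +3 burnt)
  -> target ignites at step 2
Step 3: cell (2,2)='.' (+6 fires, +6 burnt)
Step 4: cell (2,2)='.' (+4 fires, +6 burnt)
Step 5: cell (2,2)='.' (+1 fires, +4 burnt)
Step 6: cell (2,2)='.' (+1 fires, +1 burnt)
Step 7: cell (2,2)='.' (+0 fires, +1 burnt)
  fire out at step 7

2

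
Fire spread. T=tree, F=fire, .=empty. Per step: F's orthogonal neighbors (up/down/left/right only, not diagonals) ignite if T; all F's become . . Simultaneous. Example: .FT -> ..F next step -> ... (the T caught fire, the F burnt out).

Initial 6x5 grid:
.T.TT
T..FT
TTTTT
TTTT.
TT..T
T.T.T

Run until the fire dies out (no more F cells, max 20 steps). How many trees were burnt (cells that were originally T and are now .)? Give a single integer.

Step 1: +3 fires, +1 burnt (F count now 3)
Step 2: +4 fires, +3 burnt (F count now 4)
Step 3: +2 fires, +4 burnt (F count now 2)
Step 4: +2 fires, +2 burnt (F count now 2)
Step 5: +3 fires, +2 burnt (F count now 3)
Step 6: +1 fires, +3 burnt (F count now 1)
Step 7: +1 fires, +1 burnt (F count now 1)
Step 8: +0 fires, +1 burnt (F count now 0)
Fire out after step 8
Initially T: 20, now '.': 26
Total burnt (originally-T cells now '.'): 16

Answer: 16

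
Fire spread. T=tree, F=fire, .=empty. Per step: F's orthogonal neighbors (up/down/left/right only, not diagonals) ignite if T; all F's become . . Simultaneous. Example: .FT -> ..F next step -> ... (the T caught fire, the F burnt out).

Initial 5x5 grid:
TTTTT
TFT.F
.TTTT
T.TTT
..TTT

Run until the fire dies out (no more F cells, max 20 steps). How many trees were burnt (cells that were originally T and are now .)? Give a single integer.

Answer: 17

Derivation:
Step 1: +6 fires, +2 burnt (F count now 6)
Step 2: +6 fires, +6 burnt (F count now 6)
Step 3: +3 fires, +6 burnt (F count now 3)
Step 4: +2 fires, +3 burnt (F count now 2)
Step 5: +0 fires, +2 burnt (F count now 0)
Fire out after step 5
Initially T: 18, now '.': 24
Total burnt (originally-T cells now '.'): 17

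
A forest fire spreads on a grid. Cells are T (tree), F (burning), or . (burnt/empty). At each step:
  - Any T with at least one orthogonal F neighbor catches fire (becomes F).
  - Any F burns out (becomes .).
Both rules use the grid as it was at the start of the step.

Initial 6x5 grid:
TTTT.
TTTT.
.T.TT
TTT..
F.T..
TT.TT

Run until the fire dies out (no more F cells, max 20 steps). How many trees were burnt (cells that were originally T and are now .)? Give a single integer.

Answer: 17

Derivation:
Step 1: +2 fires, +1 burnt (F count now 2)
Step 2: +2 fires, +2 burnt (F count now 2)
Step 3: +2 fires, +2 burnt (F count now 2)
Step 4: +2 fires, +2 burnt (F count now 2)
Step 5: +3 fires, +2 burnt (F count now 3)
Step 6: +3 fires, +3 burnt (F count now 3)
Step 7: +2 fires, +3 burnt (F count now 2)
Step 8: +1 fires, +2 burnt (F count now 1)
Step 9: +0 fires, +1 burnt (F count now 0)
Fire out after step 9
Initially T: 19, now '.': 28
Total burnt (originally-T cells now '.'): 17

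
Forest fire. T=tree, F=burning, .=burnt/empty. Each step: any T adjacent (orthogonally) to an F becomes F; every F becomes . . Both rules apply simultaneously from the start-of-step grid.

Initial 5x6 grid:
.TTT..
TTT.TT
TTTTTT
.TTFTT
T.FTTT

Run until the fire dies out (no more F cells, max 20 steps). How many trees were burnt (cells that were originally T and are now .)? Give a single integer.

Step 1: +4 fires, +2 burnt (F count now 4)
Step 2: +5 fires, +4 burnt (F count now 5)
Step 3: +5 fires, +5 burnt (F count now 5)
Step 4: +4 fires, +5 burnt (F count now 4)
Step 5: +3 fires, +4 burnt (F count now 3)
Step 6: +0 fires, +3 burnt (F count now 0)
Fire out after step 6
Initially T: 22, now '.': 29
Total burnt (originally-T cells now '.'): 21

Answer: 21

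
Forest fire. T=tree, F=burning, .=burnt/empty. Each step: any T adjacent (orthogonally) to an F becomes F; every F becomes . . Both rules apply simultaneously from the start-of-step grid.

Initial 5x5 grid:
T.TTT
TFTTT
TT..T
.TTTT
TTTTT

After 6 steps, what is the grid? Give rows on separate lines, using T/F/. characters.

Step 1: 3 trees catch fire, 1 burn out
  T.TTT
  F.FTT
  TF..T
  .TTTT
  TTTTT
Step 2: 5 trees catch fire, 3 burn out
  F.FTT
  ...FT
  F...T
  .FTTT
  TTTTT
Step 3: 4 trees catch fire, 5 burn out
  ...FT
  ....F
  ....T
  ..FTT
  TFTTT
Step 4: 5 trees catch fire, 4 burn out
  ....F
  .....
  ....F
  ...FT
  F.FTT
Step 5: 2 trees catch fire, 5 burn out
  .....
  .....
  .....
  ....F
  ...FT
Step 6: 1 trees catch fire, 2 burn out
  .....
  .....
  .....
  .....
  ....F

.....
.....
.....
.....
....F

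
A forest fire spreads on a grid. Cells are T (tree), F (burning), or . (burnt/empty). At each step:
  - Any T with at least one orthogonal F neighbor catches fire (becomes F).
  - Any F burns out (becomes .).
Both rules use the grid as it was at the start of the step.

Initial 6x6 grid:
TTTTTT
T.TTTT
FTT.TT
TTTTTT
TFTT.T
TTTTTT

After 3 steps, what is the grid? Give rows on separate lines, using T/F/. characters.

Step 1: 7 trees catch fire, 2 burn out
  TTTTTT
  F.TTTT
  .FT.TT
  FFTTTT
  F.FT.T
  TFTTTT
Step 2: 6 trees catch fire, 7 burn out
  FTTTTT
  ..TTTT
  ..F.TT
  ..FTTT
  ...F.T
  F.FTTT
Step 3: 4 trees catch fire, 6 burn out
  .FTTTT
  ..FTTT
  ....TT
  ...FTT
  .....T
  ...FTT

.FTTTT
..FTTT
....TT
...FTT
.....T
...FTT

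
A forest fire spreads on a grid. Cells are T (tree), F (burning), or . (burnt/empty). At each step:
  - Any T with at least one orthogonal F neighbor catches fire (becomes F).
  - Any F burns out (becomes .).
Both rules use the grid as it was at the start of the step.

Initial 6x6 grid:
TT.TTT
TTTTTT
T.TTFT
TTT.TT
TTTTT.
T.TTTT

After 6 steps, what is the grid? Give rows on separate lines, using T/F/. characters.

Step 1: 4 trees catch fire, 1 burn out
  TT.TTT
  TTTTFT
  T.TF.F
  TTT.FT
  TTTTT.
  T.TTTT
Step 2: 6 trees catch fire, 4 burn out
  TT.TFT
  TTTF.F
  T.F...
  TTT..F
  TTTTF.
  T.TTTT
Step 3: 6 trees catch fire, 6 burn out
  TT.F.F
  TTF...
  T.....
  TTF...
  TTTF..
  T.TTFT
Step 4: 5 trees catch fire, 6 burn out
  TT....
  TF....
  T.....
  TF....
  TTF...
  T.TF.F
Step 5: 5 trees catch fire, 5 burn out
  TF....
  F.....
  T.....
  F.....
  TF....
  T.F...
Step 6: 3 trees catch fire, 5 burn out
  F.....
  ......
  F.....
  ......
  F.....
  T.....

F.....
......
F.....
......
F.....
T.....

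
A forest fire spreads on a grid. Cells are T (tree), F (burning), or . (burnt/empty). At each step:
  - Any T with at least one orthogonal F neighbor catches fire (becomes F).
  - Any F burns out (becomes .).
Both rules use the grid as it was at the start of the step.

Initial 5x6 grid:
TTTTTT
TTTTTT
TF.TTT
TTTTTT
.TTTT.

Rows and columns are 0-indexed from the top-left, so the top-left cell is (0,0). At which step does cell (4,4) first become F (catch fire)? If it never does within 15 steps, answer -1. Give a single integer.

Step 1: cell (4,4)='T' (+3 fires, +1 burnt)
Step 2: cell (4,4)='T' (+6 fires, +3 burnt)
Step 3: cell (4,4)='T' (+5 fires, +6 burnt)
Step 4: cell (4,4)='T' (+5 fires, +5 burnt)
Step 5: cell (4,4)='F' (+5 fires, +5 burnt)
  -> target ignites at step 5
Step 6: cell (4,4)='.' (+2 fires, +5 burnt)
Step 7: cell (4,4)='.' (+0 fires, +2 burnt)
  fire out at step 7

5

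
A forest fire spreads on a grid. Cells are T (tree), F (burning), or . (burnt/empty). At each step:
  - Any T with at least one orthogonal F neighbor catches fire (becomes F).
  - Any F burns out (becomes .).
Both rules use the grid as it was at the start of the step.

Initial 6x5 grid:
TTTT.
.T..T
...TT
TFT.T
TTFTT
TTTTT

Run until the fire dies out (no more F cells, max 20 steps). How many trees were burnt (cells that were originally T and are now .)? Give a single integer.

Answer: 15

Derivation:
Step 1: +5 fires, +2 burnt (F count now 5)
Step 2: +4 fires, +5 burnt (F count now 4)
Step 3: +3 fires, +4 burnt (F count now 3)
Step 4: +1 fires, +3 burnt (F count now 1)
Step 5: +2 fires, +1 burnt (F count now 2)
Step 6: +0 fires, +2 burnt (F count now 0)
Fire out after step 6
Initially T: 20, now '.': 25
Total burnt (originally-T cells now '.'): 15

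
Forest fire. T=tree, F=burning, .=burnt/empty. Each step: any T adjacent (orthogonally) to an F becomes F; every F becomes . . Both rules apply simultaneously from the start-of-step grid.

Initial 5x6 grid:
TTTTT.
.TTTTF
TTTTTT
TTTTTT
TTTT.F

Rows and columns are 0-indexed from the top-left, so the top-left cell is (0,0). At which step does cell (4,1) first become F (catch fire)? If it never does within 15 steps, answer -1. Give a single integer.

Step 1: cell (4,1)='T' (+3 fires, +2 burnt)
Step 2: cell (4,1)='T' (+4 fires, +3 burnt)
Step 3: cell (4,1)='T' (+4 fires, +4 burnt)
Step 4: cell (4,1)='T' (+5 fires, +4 burnt)
Step 5: cell (4,1)='T' (+4 fires, +5 burnt)
Step 6: cell (4,1)='F' (+4 fires, +4 burnt)
  -> target ignites at step 6
Step 7: cell (4,1)='.' (+1 fires, +4 burnt)
Step 8: cell (4,1)='.' (+0 fires, +1 burnt)
  fire out at step 8

6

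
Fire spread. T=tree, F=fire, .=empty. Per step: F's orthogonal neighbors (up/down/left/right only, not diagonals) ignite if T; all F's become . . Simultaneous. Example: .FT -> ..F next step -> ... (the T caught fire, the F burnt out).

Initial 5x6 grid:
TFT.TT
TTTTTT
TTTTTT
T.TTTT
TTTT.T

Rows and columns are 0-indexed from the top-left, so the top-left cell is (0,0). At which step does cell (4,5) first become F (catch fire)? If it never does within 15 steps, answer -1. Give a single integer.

Step 1: cell (4,5)='T' (+3 fires, +1 burnt)
Step 2: cell (4,5)='T' (+3 fires, +3 burnt)
Step 3: cell (4,5)='T' (+3 fires, +3 burnt)
Step 4: cell (4,5)='T' (+4 fires, +3 burnt)
Step 5: cell (4,5)='T' (+6 fires, +4 burnt)
Step 6: cell (4,5)='T' (+5 fires, +6 burnt)
Step 7: cell (4,5)='T' (+1 fires, +5 burnt)
Step 8: cell (4,5)='F' (+1 fires, +1 burnt)
  -> target ignites at step 8
Step 9: cell (4,5)='.' (+0 fires, +1 burnt)
  fire out at step 9

8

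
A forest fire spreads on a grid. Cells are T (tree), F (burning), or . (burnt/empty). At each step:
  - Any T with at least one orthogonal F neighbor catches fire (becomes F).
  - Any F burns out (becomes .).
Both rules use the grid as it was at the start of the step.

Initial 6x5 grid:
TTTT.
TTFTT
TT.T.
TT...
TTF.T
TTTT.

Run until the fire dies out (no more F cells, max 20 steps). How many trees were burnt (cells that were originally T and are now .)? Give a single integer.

Step 1: +5 fires, +2 burnt (F count now 5)
Step 2: +10 fires, +5 burnt (F count now 10)
Step 3: +4 fires, +10 burnt (F count now 4)
Step 4: +0 fires, +4 burnt (F count now 0)
Fire out after step 4
Initially T: 20, now '.': 29
Total burnt (originally-T cells now '.'): 19

Answer: 19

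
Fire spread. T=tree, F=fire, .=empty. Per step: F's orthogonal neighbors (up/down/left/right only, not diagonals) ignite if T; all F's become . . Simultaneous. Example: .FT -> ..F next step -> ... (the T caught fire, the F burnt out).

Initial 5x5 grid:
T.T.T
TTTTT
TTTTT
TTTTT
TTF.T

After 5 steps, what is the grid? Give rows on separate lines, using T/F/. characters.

Step 1: 2 trees catch fire, 1 burn out
  T.T.T
  TTTTT
  TTTTT
  TTFTT
  TF..T
Step 2: 4 trees catch fire, 2 burn out
  T.T.T
  TTTTT
  TTFTT
  TF.FT
  F...T
Step 3: 5 trees catch fire, 4 burn out
  T.T.T
  TTFTT
  TF.FT
  F...F
  ....T
Step 4: 6 trees catch fire, 5 burn out
  T.F.T
  TF.FT
  F...F
  .....
  ....F
Step 5: 2 trees catch fire, 6 burn out
  T...T
  F...F
  .....
  .....
  .....

T...T
F...F
.....
.....
.....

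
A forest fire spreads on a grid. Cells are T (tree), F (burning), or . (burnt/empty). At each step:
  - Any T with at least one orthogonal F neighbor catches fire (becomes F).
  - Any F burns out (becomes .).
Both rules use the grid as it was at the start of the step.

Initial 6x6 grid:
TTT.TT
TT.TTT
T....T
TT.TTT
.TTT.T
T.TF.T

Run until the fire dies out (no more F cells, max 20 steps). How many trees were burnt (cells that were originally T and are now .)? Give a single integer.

Step 1: +2 fires, +1 burnt (F count now 2)
Step 2: +2 fires, +2 burnt (F count now 2)
Step 3: +2 fires, +2 burnt (F count now 2)
Step 4: +2 fires, +2 burnt (F count now 2)
Step 5: +3 fires, +2 burnt (F count now 3)
Step 6: +3 fires, +3 burnt (F count now 3)
Step 7: +3 fires, +3 burnt (F count now 3)
Step 8: +4 fires, +3 burnt (F count now 4)
Step 9: +1 fires, +4 burnt (F count now 1)
Step 10: +1 fires, +1 burnt (F count now 1)
Step 11: +0 fires, +1 burnt (F count now 0)
Fire out after step 11
Initially T: 24, now '.': 35
Total burnt (originally-T cells now '.'): 23

Answer: 23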